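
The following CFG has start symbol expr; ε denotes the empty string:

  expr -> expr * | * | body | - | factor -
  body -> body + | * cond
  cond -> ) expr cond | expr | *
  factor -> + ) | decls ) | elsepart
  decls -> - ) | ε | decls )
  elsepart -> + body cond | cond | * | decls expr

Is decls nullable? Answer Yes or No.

Yes

decls has an ε-production, so decls ⇒ ε.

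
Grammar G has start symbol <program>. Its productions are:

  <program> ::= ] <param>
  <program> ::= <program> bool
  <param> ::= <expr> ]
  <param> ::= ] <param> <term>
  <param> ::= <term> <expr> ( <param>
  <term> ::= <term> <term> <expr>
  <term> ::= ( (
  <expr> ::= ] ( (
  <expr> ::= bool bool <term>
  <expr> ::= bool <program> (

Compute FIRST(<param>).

From <param> ::= <expr> ]: add FIRST(<expr>) = { ], bool }.
<param> ::= ] <param> <term> contributes {]}.
From <param> ::= <term> <expr> ( <param>: add FIRST(<term>) = { ( }.
Union: FIRST(<param>) = { (, ], bool }.

{ (, ], bool }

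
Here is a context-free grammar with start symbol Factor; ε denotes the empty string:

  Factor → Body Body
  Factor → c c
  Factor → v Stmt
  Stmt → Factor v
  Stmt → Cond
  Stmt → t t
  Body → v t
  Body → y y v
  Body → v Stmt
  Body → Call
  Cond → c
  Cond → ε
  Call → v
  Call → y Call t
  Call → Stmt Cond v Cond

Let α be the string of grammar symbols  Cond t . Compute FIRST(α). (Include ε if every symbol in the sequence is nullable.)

{ c, t }

Add FIRST(Cond)\{ε} = { c }; Cond is nullable, continue.
t is a terminal; add {t} and stop.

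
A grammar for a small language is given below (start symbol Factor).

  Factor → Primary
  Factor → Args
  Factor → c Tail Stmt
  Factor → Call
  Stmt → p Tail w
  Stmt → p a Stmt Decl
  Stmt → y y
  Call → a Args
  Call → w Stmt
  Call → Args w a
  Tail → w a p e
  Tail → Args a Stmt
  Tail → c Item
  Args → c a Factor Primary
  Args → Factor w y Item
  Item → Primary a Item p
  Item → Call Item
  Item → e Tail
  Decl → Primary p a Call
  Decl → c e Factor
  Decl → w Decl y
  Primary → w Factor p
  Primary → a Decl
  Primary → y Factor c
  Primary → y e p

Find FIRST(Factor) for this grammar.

From Factor → Primary: add FIRST(Primary) = { a, w, y }.
From Factor → Args: add FIRST(Args) = { a, c, w, y }.
Factor → c Tail Stmt contributes {c}.
From Factor → Call: add FIRST(Call) = { a, c, w, y }.
Union: FIRST(Factor) = { a, c, w, y }.

{ a, c, w, y }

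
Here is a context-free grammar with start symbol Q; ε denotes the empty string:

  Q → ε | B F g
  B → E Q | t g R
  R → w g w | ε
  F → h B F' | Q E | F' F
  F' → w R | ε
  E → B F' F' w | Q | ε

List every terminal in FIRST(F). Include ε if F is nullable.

{ g, h, t, w, ε }

F → h B F' contributes {h}.
From F → Q E: Q, E nullable, take FIRST(Q) ∪ FIRST(E) = { g, h, t, w }; also ε since the whole RHS is nullable.
From F → F' F: F', F nullable, take FIRST(F') ∪ FIRST(F) = { g, h, t, w }; also ε since the whole RHS is nullable.
Union: FIRST(F) = { g, h, t, w, ε }.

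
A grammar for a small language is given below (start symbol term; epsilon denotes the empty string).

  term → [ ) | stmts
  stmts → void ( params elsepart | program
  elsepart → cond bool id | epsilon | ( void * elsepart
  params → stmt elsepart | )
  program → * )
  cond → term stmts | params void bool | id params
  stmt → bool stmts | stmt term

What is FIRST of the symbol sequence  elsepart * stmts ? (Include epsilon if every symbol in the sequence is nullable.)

Add FIRST(elsepart)\{epsilon} = { (, ), *, [, bool, id, void }; elsepart is nullable, continue.
* is a terminal; add {*} and stop.

{ (, ), *, [, bool, id, void }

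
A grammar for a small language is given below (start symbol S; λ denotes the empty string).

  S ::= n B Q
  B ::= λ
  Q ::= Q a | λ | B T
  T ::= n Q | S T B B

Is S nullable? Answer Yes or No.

No

Nullable nonterminals: B, Q.
No production of S has an RHS whose symbols are all nullable, so S is not nullable.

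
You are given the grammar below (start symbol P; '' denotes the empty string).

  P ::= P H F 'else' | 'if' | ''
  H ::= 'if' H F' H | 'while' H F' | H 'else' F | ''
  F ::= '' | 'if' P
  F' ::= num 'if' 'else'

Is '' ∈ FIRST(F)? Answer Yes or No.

F has an ''-production, so F ⇒ ''.

Yes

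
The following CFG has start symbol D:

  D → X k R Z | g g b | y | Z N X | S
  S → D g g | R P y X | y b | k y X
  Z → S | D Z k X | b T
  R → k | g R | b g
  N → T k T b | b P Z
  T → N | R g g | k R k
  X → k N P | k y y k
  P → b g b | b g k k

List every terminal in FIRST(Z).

{ b, g, k, y }

From Z → S: add FIRST(S) = { b, g, k, y }.
From Z → D Z k X: add FIRST(D) = { b, g, k, y }.
Z → b T contributes {b}.
Union: FIRST(Z) = { b, g, k, y }.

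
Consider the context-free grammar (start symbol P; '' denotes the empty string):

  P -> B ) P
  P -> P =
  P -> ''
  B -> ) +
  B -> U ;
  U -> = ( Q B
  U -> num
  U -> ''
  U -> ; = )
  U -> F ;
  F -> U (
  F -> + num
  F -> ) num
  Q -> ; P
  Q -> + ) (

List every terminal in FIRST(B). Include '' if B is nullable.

B -> ) + contributes {)}.
From B -> U ;: U nullable, take FIRST(U) ∪ {;} = { (, ), +, ;, =, num }.
Union: FIRST(B) = { (, ), +, ;, =, num }.

{ (, ), +, ;, =, num }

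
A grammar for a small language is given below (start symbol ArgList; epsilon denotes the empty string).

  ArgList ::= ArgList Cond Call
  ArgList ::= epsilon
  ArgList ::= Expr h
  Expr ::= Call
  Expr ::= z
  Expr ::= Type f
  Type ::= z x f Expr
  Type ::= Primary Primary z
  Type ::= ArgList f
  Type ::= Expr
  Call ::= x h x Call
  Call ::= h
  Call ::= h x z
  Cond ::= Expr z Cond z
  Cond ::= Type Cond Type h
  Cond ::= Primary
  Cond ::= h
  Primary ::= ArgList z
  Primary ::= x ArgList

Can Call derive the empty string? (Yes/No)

Nullable nonterminals: ArgList.
No production of Call has an RHS whose symbols are all nullable, so Call is not nullable.

No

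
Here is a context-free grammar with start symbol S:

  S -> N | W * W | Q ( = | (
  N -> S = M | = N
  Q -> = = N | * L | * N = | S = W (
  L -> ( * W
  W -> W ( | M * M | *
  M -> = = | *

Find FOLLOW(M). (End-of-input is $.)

In N -> S = M: M is at the end, add FOLLOW(N) = { $, (, = }.
In W -> M * M: add FIRST(* M) = { * }.
In W -> M * M: M is at the end, add FOLLOW(W) = { $, (, *, = }.
Union: FOLLOW(M) = { $, (, *, = }.

{ $, (, *, = }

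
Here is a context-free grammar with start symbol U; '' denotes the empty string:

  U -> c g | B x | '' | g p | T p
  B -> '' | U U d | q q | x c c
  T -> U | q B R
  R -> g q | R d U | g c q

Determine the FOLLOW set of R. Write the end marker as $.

In T -> q B R: R is at the end, add FOLLOW(T) = { p }.
In R -> R d U: add FIRST(d U) = { d }.
Union: FOLLOW(R) = { d, p }.

{ d, p }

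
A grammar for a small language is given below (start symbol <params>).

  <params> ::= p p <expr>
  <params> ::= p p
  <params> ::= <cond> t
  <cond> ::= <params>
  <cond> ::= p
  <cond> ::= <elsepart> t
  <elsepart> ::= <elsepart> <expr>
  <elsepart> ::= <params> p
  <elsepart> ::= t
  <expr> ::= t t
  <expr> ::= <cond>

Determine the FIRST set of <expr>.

<expr> ::= t t contributes {t}.
From <expr> ::= <cond>: add FIRST(<cond>) = { p, t }.
Union: FIRST(<expr>) = { p, t }.

{ p, t }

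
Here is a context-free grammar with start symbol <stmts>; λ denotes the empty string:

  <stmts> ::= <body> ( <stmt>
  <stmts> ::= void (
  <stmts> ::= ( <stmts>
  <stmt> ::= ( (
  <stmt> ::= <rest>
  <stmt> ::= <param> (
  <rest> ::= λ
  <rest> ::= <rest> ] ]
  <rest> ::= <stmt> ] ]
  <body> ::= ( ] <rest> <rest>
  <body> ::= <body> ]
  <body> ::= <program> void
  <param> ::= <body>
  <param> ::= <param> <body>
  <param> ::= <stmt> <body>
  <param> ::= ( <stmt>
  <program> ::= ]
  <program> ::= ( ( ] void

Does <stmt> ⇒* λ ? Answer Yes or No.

Yes

<stmt> ::= <rest> and each of <rest> is nullable, so <stmt> ⇒* λ.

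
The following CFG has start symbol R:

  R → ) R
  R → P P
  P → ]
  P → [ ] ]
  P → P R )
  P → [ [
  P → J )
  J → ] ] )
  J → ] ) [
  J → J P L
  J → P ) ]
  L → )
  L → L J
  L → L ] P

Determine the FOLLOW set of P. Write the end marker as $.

{ $, ), [, ] }

In R → P P: add FIRST(P) = { [, ] }.
In R → P P: P is at the end, add FOLLOW(R) = { $, ) }.
In P → P R ): add FIRST(R )) = { ), [, ] }.
In J → J P L: add FIRST(L) = { ) }.
In J → P ) ]: add FIRST() ]) = { ) }.
In L → L ] P: P is at the end, add FOLLOW(L) = { ), [, ] }.
Union: FOLLOW(P) = { $, ), [, ] }.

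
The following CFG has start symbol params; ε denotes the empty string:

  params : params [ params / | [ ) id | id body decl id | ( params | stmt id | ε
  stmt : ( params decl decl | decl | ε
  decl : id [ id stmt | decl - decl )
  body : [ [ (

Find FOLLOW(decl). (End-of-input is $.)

{ ), -, id }

In params : id body decl id: add FIRST(id) = { id }.
In stmt : ( params decl decl: add FIRST(decl) = { id }.
In stmt : ( params decl decl: decl is at the end, add FOLLOW(stmt) = { ), -, id }.
In stmt : decl: decl is at the end, add FOLLOW(stmt) = { ), -, id }.
In decl : decl - decl ): add FIRST(- decl )) = { - }.
In decl : decl - decl ): add FIRST()) = { ) }.
Union: FOLLOW(decl) = { ), -, id }.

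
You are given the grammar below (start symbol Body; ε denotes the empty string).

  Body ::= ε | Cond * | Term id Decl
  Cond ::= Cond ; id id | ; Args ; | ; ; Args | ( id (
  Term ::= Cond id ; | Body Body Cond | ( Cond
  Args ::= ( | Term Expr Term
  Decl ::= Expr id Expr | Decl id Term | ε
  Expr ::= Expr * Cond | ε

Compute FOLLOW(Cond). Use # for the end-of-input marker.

In Body ::= Cond *: add FIRST(*) = { * }.
In Cond ::= Cond ; id id: add FIRST(; id id) = { ; }.
In Term ::= Cond id ;: add FIRST(id ;) = { id }.
In Term ::= Body Body Cond: Cond is at the end, add FOLLOW(Term) = { #, (, *, ;, id }.
In Term ::= ( Cond: Cond is at the end, add FOLLOW(Term) = { #, (, *, ;, id }.
In Expr ::= Expr * Cond: Cond is at the end, add FOLLOW(Expr) = { #, (, *, ;, id }.
Union: FOLLOW(Cond) = { #, (, *, ;, id }.

{ #, (, *, ;, id }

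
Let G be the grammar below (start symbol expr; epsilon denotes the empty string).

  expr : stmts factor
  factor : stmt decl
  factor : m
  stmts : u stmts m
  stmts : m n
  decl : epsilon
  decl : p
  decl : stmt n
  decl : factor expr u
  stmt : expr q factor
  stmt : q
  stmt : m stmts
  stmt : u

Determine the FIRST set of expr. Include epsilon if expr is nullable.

{ m, u }

From expr : stmts factor: add FIRST(stmts) = { m, u }.
Union: FIRST(expr) = { m, u }.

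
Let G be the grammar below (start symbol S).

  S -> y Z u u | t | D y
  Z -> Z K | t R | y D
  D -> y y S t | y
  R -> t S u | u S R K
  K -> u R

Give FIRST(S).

S -> y Z u u contributes {y}.
S -> t contributes {t}.
From S -> D y: add FIRST(D) = { y }.
Union: FIRST(S) = { t, y }.

{ t, y }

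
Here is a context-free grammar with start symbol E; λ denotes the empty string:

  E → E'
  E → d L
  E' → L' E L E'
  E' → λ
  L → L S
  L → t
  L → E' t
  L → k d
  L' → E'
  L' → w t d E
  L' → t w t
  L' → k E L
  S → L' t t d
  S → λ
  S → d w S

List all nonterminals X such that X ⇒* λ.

Directly nullable (have an λ-production): E', S.
E → E' with every symbol nullable, so E is nullable.
L' → E' with every symbol nullable, so L' is nullable.
No other nonterminal has a production whose RHS symbols are all nullable.

{ E, E', L', S }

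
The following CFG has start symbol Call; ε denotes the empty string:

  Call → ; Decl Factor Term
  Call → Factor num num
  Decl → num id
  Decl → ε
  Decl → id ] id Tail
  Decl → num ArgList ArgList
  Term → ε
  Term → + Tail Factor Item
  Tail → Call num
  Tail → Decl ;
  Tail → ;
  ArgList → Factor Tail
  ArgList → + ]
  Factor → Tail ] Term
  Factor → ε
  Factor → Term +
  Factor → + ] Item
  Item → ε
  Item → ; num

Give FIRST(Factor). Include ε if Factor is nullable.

{ +, ;, id, num, ε }

From Factor → Tail ] Term: add FIRST(Tail) = { +, ;, id, num }.
Factor → ε contributes ε.
From Factor → Term +: Term nullable, take FIRST(Term) ∪ {+} = { + }.
Factor → + ] Item contributes {+}.
Union: FIRST(Factor) = { +, ;, id, num, ε }.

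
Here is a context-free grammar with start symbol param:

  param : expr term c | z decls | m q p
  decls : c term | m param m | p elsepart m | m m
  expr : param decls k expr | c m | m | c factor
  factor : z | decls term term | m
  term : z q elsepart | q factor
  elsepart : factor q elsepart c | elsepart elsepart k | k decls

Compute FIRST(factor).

factor : z contributes {z}.
From factor : decls term term: add FIRST(decls) = { c, m, p }.
factor : m contributes {m}.
Union: FIRST(factor) = { c, m, p, z }.

{ c, m, p, z }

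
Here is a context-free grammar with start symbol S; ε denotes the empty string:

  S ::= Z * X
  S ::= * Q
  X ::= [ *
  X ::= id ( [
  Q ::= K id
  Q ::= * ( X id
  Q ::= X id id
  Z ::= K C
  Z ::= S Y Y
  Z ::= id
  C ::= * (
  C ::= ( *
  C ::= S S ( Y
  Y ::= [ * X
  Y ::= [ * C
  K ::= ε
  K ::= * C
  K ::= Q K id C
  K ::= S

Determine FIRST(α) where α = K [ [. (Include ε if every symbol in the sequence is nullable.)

Add FIRST(K)\{ε} = { (, *, [, id }; K is nullable, continue.
[ is a terminal; add {[} and stop.

{ (, *, [, id }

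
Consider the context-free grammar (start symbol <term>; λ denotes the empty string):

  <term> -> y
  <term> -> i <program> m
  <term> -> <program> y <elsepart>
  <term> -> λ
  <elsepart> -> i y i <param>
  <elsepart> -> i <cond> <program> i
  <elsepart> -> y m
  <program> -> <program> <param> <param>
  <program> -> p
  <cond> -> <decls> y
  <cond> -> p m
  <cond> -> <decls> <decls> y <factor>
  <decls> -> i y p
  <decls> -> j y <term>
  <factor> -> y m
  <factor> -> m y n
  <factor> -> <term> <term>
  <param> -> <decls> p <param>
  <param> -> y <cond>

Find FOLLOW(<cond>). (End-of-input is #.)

{ #, i, j, m, p, y }

In <elsepart> -> i <cond> <program> i: add FIRST(<program> i) = { p }.
In <param> -> y <cond>: <cond> is at the end, add FOLLOW(<param>) = { #, i, j, m, p, y }.
Union: FOLLOW(<cond>) = { #, i, j, m, p, y }.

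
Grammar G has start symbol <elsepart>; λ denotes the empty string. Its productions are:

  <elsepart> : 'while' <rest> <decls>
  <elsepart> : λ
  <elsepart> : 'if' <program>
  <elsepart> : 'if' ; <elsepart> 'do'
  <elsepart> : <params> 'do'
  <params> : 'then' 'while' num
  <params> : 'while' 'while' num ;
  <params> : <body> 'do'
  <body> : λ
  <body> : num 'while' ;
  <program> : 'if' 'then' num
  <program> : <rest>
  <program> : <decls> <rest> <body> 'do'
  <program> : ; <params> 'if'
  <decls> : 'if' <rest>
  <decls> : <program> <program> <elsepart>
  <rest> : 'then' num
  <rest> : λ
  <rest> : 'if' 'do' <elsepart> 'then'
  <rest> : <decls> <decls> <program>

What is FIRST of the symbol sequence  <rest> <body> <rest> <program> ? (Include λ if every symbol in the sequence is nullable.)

Add FIRST(<rest>)\{λ} = { 'do', 'if', 'then', 'while', ;, num }; <rest> is nullable, continue.
Add FIRST(<body>)\{λ} = { num }; <body> is nullable, continue.
Add FIRST(<rest>)\{λ} = { 'do', 'if', 'then', 'while', ;, num }; <rest> is nullable, continue.
Add FIRST(<program>)\{λ} = { 'do', 'if', 'then', 'while', ;, num }; <program> is nullable, continue.
Every symbol is nullable, so include λ.

{ 'do', 'if', 'then', 'while', ;, num, λ }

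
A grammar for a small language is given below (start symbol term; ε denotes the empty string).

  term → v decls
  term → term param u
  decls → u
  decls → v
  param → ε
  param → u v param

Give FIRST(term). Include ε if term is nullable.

term → v decls contributes {v}.
From term → term param u: add FIRST(term) = { v }.
Union: FIRST(term) = { v }.

{ v }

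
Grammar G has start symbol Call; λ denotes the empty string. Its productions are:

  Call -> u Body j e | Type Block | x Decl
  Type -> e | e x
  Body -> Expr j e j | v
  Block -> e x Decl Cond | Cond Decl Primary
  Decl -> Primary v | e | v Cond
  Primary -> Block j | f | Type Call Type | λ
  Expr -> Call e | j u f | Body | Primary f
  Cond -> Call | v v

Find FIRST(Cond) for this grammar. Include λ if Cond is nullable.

From Cond -> Call: add FIRST(Call) = { e, u, x }.
Cond -> v v contributes {v}.
Union: FIRST(Cond) = { e, u, v, x }.

{ e, u, v, x }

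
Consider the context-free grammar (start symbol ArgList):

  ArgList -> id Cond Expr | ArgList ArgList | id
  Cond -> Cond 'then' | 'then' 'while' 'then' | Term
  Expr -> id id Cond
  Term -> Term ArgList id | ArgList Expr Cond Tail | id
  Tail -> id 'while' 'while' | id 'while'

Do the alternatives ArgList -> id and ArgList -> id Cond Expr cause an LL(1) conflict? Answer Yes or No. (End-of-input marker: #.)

FIRST(id) = { id } and FIRST(id Cond Expr) = { id }.
Both contain id, so the two alternatives are not disjoint — LL(1) conflict.

Yes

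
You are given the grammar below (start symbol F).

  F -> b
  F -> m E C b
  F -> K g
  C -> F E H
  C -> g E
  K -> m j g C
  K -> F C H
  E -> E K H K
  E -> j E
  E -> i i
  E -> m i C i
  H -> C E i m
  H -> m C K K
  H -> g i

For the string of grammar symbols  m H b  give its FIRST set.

m is a terminal; add {m} and stop.

{ m }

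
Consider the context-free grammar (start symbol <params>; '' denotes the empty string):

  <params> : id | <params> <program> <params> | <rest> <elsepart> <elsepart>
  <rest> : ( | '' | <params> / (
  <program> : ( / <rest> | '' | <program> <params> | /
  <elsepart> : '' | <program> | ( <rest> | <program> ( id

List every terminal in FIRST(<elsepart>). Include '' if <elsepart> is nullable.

{ (, /, id, '' }

<elsepart> : '' contributes ''.
From <elsepart> : <program>: add FIRST(<program>) = { (, /, id, '' } (including '' since <program> is nullable).
<elsepart> : ( <rest> contributes {(}.
From <elsepart> : <program> ( id: <program> nullable, take FIRST(<program>) ∪ {(} = { (, /, id }.
Union: FIRST(<elsepart>) = { (, /, id, '' }.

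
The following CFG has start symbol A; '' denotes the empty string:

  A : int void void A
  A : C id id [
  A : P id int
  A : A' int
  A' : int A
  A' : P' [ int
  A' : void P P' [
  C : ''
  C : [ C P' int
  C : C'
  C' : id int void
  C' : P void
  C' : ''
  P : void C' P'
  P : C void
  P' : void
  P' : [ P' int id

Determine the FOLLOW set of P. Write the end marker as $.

{ [, id, void }

In A : P id int: add FIRST(id int) = { id }.
In A' : void P P' [: add FIRST(P' [) = { [, void }.
In C' : P void: add FIRST(void) = { void }.
Union: FOLLOW(P) = { [, id, void }.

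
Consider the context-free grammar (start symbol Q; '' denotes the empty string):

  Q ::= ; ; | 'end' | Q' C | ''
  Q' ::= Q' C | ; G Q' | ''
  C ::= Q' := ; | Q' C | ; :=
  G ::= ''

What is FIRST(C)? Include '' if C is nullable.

From C ::= Q' := ;: Q' nullable, take FIRST(Q') ∪ {:=} = { :=, ; }.
From C ::= Q' C: Q' nullable, take FIRST(Q') ∪ FIRST(C) = { :=, ; }.
C ::= ; := contributes {;}.
Union: FIRST(C) = { :=, ; }.

{ :=, ; }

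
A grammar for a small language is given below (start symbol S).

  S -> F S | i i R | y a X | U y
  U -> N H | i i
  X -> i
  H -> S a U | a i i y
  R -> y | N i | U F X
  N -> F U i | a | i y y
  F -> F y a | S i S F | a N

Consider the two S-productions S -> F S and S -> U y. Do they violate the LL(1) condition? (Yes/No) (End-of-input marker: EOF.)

FIRST(F S) = { a, i, y } and FIRST(U y) = { a, i, y }.
Both contain a, so the two alternatives are not disjoint — LL(1) conflict.

Yes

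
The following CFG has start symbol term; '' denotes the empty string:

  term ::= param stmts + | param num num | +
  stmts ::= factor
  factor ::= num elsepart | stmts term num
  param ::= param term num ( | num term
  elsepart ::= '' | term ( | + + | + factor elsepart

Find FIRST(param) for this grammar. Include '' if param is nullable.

{ num }

From param ::= param term num (: add FIRST(param) = { num }.
param ::= num term contributes {num}.
Union: FIRST(param) = { num }.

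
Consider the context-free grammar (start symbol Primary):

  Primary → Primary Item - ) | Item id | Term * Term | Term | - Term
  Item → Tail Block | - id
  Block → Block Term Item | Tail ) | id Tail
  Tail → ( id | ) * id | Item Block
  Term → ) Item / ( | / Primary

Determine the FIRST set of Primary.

{ (, ), -, / }

From Primary → Primary Item - ): add FIRST(Primary) = { (, ), -, / }.
From Primary → Item id: add FIRST(Item) = { (, ), - }.
From Primary → Term * Term: add FIRST(Term) = { ), / }.
From Primary → Term: add FIRST(Term) = { ), / }.
Primary → - Term contributes {-}.
Union: FIRST(Primary) = { (, ), -, / }.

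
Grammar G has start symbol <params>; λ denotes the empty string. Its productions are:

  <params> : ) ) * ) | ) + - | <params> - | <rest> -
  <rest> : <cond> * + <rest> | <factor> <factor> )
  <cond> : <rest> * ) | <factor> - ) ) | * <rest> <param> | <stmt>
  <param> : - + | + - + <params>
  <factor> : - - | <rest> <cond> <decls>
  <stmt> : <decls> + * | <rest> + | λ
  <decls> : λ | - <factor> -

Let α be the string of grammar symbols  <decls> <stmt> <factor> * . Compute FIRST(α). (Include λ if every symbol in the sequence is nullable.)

Add FIRST(<decls>)\{λ} = { - }; <decls> is nullable, continue.
Add FIRST(<stmt>)\{λ} = { *, +, - }; <stmt> is nullable, continue.
Add FIRST(<factor>) = { *, +, - }; <factor> is not nullable, stop.

{ *, +, - }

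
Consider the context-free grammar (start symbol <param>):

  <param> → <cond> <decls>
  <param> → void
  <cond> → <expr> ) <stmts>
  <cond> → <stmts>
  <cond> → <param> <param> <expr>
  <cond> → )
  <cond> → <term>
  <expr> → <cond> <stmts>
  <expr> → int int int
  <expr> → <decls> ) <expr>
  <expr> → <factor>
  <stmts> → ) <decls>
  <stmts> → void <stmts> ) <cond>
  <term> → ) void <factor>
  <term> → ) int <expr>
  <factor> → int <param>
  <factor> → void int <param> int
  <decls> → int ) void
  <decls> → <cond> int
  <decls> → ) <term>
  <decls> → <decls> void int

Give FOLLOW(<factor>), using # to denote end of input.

In <expr> → <factor>: <factor> is at the end, add FOLLOW(<expr>) = { #, ), int, void }.
In <term> → ) void <factor>: <factor> is at the end, add FOLLOW(<term>) = { #, ), int, void }.
Union: FOLLOW(<factor>) = { #, ), int, void }.

{ #, ), int, void }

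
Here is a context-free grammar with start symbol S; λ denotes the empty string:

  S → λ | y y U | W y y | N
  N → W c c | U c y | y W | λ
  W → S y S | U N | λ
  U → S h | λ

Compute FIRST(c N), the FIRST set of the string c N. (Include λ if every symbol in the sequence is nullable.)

c is a terminal; add {c} and stop.

{ c }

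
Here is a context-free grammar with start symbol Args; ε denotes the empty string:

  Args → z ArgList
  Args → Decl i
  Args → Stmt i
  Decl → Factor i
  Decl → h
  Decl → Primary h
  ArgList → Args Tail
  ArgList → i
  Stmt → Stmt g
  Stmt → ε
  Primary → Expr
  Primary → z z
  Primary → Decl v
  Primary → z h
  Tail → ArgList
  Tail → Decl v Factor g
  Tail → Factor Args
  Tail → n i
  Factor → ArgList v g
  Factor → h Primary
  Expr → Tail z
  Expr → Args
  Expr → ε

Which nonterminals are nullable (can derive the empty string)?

Directly nullable (have an ε-production): Stmt, Expr.
Primary → Expr with every symbol nullable, so Primary is nullable.
No other nonterminal has a production whose RHS symbols are all nullable.

{ Expr, Primary, Stmt }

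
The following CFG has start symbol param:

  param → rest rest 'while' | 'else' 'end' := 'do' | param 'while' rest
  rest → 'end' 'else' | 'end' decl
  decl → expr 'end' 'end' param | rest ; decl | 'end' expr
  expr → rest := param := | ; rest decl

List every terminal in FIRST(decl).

{ 'end', ; }

From decl → expr 'end' 'end' param: add FIRST(expr) = { 'end', ; }.
From decl → rest ; decl: add FIRST(rest) = { 'end' }.
decl → 'end' expr contributes {'end'}.
Union: FIRST(decl) = { 'end', ; }.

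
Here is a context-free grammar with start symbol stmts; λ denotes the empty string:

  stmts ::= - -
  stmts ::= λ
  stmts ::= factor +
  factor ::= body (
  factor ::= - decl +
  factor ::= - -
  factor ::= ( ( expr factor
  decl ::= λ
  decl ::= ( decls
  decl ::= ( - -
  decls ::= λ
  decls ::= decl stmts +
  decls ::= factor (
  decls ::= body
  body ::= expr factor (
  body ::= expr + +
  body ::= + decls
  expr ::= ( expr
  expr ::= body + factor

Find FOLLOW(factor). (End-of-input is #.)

{ (, +, - }

In stmts ::= factor +: add FIRST(+) = { + }.
In factor ::= ( ( expr factor: factor is at the end, add FOLLOW(factor) = { (, +, - }.
In decls ::= factor (: add FIRST(() = { ( }.
In body ::= expr factor (: add FIRST(() = { ( }.
In expr ::= body + factor: factor is at the end, add FOLLOW(expr) = { (, +, - }.
Union: FOLLOW(factor) = { (, +, - }.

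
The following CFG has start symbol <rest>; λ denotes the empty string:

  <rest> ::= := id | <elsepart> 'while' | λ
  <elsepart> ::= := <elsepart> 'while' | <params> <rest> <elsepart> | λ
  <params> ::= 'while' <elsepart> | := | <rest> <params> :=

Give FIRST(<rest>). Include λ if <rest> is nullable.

<rest> ::= := id contributes {:=}.
From <rest> ::= <elsepart> 'while': <elsepart> nullable, take FIRST(<elsepart>) ∪ {'while'} = { 'while', := }.
<rest> ::= λ contributes λ.
Union: FIRST(<rest>) = { 'while', :=, λ }.

{ 'while', :=, λ }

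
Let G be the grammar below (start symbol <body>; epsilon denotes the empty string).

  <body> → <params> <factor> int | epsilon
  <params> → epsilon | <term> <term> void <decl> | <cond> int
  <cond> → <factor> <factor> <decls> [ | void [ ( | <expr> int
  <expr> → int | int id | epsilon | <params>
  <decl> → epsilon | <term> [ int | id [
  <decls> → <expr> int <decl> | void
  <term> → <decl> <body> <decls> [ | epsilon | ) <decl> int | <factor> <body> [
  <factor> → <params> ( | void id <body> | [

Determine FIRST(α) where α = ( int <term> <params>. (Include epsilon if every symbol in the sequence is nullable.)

{ ( }

( is a terminal; add {(} and stop.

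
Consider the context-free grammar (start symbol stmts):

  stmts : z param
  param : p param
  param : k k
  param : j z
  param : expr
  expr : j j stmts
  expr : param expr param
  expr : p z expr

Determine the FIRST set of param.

param : p param contributes {p}.
param : k k contributes {k}.
param : j z contributes {j}.
From param : expr: add FIRST(expr) = { j, k, p }.
Union: FIRST(param) = { j, k, p }.

{ j, k, p }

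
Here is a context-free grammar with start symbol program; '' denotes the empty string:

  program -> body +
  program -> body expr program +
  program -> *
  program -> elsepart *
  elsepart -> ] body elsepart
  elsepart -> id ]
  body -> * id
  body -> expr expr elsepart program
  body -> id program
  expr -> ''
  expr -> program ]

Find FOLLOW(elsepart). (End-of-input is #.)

In program -> elsepart *: add FIRST(*) = { * }.
In elsepart -> ] body elsepart: elsepart is at the end, add FOLLOW(elsepart) = { *, ], id }.
In body -> expr expr elsepart program: add FIRST(program) = { *, ], id }.
Union: FOLLOW(elsepart) = { *, ], id }.

{ *, ], id }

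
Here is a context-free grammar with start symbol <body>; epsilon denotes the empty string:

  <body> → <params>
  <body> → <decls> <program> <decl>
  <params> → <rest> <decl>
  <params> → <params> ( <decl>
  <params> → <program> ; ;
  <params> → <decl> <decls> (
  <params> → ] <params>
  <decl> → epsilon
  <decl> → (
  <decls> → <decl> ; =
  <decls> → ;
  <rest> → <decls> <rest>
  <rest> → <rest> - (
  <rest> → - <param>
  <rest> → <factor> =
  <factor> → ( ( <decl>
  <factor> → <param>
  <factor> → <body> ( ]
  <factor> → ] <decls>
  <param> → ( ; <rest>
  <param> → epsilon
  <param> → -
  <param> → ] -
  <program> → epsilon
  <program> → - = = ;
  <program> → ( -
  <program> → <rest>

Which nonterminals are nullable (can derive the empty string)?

{ <decl>, <factor>, <param>, <program> }

Directly nullable (have an epsilon-production): <decl>, <param>, <program>.
<factor> → <param> with every symbol nullable, so <factor> is nullable.
No other nonterminal has a production whose RHS symbols are all nullable.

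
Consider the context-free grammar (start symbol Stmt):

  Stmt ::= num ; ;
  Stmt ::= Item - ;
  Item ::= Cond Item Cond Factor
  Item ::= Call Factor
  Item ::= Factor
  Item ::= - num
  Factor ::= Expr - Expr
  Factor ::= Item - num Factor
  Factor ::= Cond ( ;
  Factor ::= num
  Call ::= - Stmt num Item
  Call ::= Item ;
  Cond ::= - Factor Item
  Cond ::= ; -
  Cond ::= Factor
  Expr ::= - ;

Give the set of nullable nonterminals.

No nonterminal has an empty production or an RHS whose symbols are all nullable.

{ } (none)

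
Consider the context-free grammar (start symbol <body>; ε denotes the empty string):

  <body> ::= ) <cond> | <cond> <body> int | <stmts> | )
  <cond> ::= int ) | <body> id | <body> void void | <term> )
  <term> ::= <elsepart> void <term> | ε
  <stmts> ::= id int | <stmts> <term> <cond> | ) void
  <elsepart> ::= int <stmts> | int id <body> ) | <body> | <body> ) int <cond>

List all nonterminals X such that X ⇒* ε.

{ <term> }

Directly nullable (have an ε-production): <term>.
No other nonterminal has a production whose RHS symbols are all nullable.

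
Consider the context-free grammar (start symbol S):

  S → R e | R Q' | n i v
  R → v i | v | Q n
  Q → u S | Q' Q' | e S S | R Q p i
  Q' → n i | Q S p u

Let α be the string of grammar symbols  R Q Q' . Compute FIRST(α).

{ e, n, u, v }

Add FIRST(R) = { e, n, u, v }; R is not nullable, stop.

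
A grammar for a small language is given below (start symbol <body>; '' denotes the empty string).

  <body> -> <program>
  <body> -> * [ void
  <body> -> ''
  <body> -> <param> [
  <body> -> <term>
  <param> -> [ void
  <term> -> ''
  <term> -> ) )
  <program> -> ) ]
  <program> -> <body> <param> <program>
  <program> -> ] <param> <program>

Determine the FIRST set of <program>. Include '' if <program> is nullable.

<program> -> ) ] contributes {)}.
From <program> -> <body> <param> <program>: <body> nullable, take FIRST(<body>) ∪ FIRST(<param>) = { ), *, [, ] }.
<program> -> ] <param> <program> contributes {]}.
Union: FIRST(<program>) = { ), *, [, ] }.

{ ), *, [, ] }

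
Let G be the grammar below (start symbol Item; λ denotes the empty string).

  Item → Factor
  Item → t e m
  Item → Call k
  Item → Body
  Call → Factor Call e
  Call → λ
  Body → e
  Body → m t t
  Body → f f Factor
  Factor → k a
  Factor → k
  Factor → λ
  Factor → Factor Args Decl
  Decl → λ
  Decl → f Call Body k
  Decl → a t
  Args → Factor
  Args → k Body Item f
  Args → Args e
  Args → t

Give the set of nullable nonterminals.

{ Args, Call, Decl, Factor, Item }

Directly nullable (have an λ-production): Call, Factor, Decl.
Args → Factor with every symbol nullable, so Args is nullable.
Item → Factor with every symbol nullable, so Item is nullable.
No other nonterminal has a production whose RHS symbols are all nullable.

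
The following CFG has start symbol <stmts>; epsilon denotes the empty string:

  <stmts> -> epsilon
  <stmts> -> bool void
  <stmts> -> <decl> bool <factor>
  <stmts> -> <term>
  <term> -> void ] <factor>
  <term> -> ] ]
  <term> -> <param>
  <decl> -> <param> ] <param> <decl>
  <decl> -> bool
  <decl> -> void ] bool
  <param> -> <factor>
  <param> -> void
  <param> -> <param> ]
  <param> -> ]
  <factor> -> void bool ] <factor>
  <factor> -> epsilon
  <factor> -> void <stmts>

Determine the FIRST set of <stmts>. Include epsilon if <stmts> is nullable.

<stmts> -> epsilon contributes epsilon.
<stmts> -> bool void contributes {bool}.
From <stmts> -> <decl> bool <factor>: add FIRST(<decl>) = { ], bool, void }.
From <stmts> -> <term>: add FIRST(<term>) = { ], void, epsilon } (including epsilon since <term> is nullable).
Union: FIRST(<stmts>) = { ], bool, void, epsilon }.

{ ], bool, void, epsilon }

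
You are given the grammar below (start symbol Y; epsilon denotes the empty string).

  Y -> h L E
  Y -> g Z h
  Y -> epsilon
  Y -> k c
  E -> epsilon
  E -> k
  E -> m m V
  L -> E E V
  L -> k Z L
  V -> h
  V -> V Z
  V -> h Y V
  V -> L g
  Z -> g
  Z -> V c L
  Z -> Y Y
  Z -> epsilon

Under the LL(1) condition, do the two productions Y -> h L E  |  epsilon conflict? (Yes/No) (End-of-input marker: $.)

FIRST(h L E) = { h } and FIRST(epsilon) = { epsilon }.
The second alternative is nullable and FOLLOW(Y) = { $, c, g, h, k, m } shares h with FIRST of the first — conflict.

Yes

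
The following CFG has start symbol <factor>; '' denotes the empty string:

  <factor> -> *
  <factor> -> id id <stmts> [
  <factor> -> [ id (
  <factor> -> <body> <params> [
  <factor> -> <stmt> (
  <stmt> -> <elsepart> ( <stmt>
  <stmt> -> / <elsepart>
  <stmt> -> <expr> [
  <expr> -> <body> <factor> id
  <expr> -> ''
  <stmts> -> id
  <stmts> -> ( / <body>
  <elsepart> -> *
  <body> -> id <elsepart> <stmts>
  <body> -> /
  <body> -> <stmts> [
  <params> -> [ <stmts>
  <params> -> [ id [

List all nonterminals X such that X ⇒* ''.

{ <expr> }

Directly nullable (have an ''-production): <expr>.
No other nonterminal has a production whose RHS symbols are all nullable.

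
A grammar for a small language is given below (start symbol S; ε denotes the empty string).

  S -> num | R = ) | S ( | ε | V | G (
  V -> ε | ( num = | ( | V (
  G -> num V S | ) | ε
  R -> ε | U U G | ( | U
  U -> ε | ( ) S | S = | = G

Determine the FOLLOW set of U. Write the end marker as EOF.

{ (, ), =, num }

In R -> U U G: add FIRST(U G)\{ε} = { (, ), =, num }.
  Since U G is nullable, also add FOLLOW(R) = { = }.
In R -> U U G: add FIRST(G)\{ε} = { ), num }.
  Since G is nullable, also add FOLLOW(R) = { = }.
In R -> U: U is at the end, add FOLLOW(R) = { = }.
Union: FOLLOW(U) = { (, ), =, num }.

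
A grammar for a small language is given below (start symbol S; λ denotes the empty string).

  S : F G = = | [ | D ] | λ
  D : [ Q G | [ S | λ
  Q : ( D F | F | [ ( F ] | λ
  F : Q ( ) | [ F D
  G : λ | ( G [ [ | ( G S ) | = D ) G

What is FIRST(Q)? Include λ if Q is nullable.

Q : ( D F contributes {(}.
From Q : F: add FIRST(F) = { (, [ }.
Q : [ ( F ] contributes {[}.
Q : λ contributes λ.
Union: FIRST(Q) = { (, [, λ }.

{ (, [, λ }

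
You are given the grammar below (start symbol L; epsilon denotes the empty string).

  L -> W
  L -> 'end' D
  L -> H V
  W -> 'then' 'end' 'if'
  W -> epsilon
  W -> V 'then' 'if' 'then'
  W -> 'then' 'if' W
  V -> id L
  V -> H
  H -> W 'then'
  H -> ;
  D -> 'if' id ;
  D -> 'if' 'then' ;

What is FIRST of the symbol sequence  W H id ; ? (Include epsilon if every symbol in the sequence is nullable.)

{ 'then', ;, id }

Add FIRST(W)\{epsilon} = { 'then', ;, id }; W is nullable, continue.
Add FIRST(H) = { 'then', ;, id }; H is not nullable, stop.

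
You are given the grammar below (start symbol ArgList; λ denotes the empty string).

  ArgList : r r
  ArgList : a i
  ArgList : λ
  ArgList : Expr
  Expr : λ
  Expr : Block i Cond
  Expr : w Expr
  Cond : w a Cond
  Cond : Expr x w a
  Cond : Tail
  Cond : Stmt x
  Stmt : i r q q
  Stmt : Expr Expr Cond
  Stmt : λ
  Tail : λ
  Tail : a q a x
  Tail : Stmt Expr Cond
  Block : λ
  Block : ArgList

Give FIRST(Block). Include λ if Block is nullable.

Block : λ contributes λ.
From Block : ArgList: add FIRST(ArgList) = { a, i, r, w, λ } (including λ since ArgList is nullable).
Union: FIRST(Block) = { a, i, r, w, λ }.

{ a, i, r, w, λ }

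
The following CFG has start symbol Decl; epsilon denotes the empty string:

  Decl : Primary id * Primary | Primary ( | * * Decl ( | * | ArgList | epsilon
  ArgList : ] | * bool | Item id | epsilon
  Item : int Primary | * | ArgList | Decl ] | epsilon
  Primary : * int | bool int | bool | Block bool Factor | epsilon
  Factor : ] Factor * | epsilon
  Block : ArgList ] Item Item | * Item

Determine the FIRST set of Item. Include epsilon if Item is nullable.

Item : int Primary contributes {int}.
Item : * contributes {*}.
From Item : ArgList: add FIRST(ArgList) = { (, *, ], bool, id, int, epsilon } (including epsilon since ArgList is nullable).
From Item : Decl ]: Decl nullable, take FIRST(Decl) ∪ {]} = { (, *, ], bool, id, int }.
Item : epsilon contributes epsilon.
Union: FIRST(Item) = { (, *, ], bool, id, int, epsilon }.

{ (, *, ], bool, id, int, epsilon }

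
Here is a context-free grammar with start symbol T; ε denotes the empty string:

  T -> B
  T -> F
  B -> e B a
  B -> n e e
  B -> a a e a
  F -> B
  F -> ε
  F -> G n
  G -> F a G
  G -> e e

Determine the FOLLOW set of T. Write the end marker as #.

{ # }

T is the start symbol, so # ∈ FOLLOW(T).
Union: FOLLOW(T) = { # }.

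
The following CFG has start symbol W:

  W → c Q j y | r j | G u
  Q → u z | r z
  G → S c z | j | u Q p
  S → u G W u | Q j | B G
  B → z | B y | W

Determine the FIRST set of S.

{ c, j, r, u, z }

S → u G W u contributes {u}.
From S → Q j: add FIRST(Q) = { r, u }.
From S → B G: add FIRST(B) = { c, j, r, u, z }.
Union: FIRST(S) = { c, j, r, u, z }.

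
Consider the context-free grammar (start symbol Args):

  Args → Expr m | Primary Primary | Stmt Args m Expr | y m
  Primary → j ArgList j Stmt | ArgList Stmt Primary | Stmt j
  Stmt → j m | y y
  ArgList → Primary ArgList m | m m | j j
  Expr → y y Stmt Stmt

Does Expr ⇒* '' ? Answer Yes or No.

No

No nonterminal in this grammar is nullable.
No production of Expr has an RHS whose symbols are all nullable, so Expr is not nullable.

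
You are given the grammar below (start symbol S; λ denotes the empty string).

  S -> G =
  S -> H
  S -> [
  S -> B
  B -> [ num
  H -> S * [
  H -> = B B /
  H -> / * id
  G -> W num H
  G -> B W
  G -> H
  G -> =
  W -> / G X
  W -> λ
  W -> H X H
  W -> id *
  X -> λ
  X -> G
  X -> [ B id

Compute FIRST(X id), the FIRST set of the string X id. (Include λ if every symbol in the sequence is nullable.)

{ /, =, [, id, num }

Add FIRST(X)\{λ} = { /, =, [, id, num }; X is nullable, continue.
id is a terminal; add {id} and stop.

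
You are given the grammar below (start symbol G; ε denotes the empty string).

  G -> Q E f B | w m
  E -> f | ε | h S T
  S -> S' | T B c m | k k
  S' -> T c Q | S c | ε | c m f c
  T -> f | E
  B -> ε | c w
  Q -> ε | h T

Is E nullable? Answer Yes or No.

E has an ε-production, so E ⇒ ε.

Yes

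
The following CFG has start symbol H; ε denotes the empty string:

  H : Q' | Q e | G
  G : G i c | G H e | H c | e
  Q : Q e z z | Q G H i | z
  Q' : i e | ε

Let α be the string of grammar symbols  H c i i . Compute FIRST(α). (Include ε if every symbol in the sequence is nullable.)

Add FIRST(H)\{ε} = { c, e, i, z }; H is nullable, continue.
c is a terminal; add {c} and stop.

{ c, e, i, z }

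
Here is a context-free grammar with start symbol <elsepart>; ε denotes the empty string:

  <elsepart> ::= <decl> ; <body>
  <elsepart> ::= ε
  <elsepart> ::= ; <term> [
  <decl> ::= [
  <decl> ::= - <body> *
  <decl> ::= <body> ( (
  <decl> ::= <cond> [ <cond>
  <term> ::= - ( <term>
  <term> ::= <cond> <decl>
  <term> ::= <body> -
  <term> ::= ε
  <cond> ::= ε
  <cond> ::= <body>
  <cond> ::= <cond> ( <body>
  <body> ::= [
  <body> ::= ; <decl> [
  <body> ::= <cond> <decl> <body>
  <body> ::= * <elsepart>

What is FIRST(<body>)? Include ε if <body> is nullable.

{ (, *, -, ;, [ }

<body> ::= [ contributes {[}.
<body> ::= ; <decl> [ contributes {;}.
From <body> ::= <cond> <decl> <body>: <cond> nullable, take FIRST(<cond>) ∪ FIRST(<decl>) = { (, *, -, ;, [ }.
<body> ::= * <elsepart> contributes {*}.
Union: FIRST(<body>) = { (, *, -, ;, [ }.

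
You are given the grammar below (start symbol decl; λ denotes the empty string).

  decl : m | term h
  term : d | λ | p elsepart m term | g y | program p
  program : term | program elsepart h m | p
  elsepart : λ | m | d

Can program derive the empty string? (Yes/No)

Yes

program : term and each of term is nullable, so program ⇒* λ.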